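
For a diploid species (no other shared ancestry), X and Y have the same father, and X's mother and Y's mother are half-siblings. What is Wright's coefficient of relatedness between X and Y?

Wright's path rule: contributions from independent ancestry routes add.
X and Y are related in two ways: half-sibs through their shared father (r = 1/4) and half first cousins through their mothers (r = 1/16).
r = 1/4 + 1/16 = 5/16 = 0.3125.

0.3125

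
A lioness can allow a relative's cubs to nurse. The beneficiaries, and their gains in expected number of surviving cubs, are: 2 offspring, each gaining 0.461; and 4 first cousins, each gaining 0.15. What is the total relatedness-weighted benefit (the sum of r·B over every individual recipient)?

r to an offspring = 1/2 (one parent–offspring link: r = (1/2)^1 = 1/2).
r to a first cousin = 0.125 (first cousins share one grandparent pair — two paths of length 4: r = 2·(1/2)^4 = 1/8).
Summing one r·B term per recipient: 2·0.5·0.461 + 4·0.125·0.15 = 0.536.

0.536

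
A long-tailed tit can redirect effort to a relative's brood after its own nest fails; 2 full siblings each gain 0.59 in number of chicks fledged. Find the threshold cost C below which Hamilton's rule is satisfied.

0.59

r to a full sibling = 1/2 (full sibs share both parents — two paths of length 2: r = 2·(1/2)^2 = 1/2).
Hamilton's rule: n·r·B > C, so the trait is favored while C < n·r·B = 2·0.5·0.59 = 0.59.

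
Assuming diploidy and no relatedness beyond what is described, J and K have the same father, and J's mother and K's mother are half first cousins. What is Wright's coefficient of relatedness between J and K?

With two independent routes of shared ancestry, r is the sum of the two contributions.
J and K are related in two ways: half-sibs through their shared father (r = 1/4) and half second cousins through their mothers (r = 1/64).
r = 1/4 + 1/64 = 0.265625.

0.265625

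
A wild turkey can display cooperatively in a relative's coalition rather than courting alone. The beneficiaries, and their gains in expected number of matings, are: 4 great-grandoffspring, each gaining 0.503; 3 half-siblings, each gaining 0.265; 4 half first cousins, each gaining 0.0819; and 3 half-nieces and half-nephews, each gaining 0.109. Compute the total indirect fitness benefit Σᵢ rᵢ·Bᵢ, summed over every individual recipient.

r to a great-grandoffspring = 1/8 (three parent–offspring links: r = (1/2)^3 = 1/8).
r to a half-sibling = 1/4 (half-sibs share one parent — one path of length 2: r = (1/2)^2 = 1/4).
r to a half first cousin = 1/16 (half first cousins share one grandparent — one path of length 4: r = (1/2)^4 = 1/16).
r to a half-niece or half-nephew = 1/8 (half-aunt/uncle↔niece/nephew: one path of length 3: r = (1/2)^3 = 1/8).
Summing one r·B term per recipient: 4·0.125·0.503 + 3·0.25·0.265 + 4·0.0625·0.0819 + 3·0.125·0.109 = 0.5116.

0.5116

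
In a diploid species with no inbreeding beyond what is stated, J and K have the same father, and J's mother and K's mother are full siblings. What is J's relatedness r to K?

Wright's path rule: contributions from independent ancestry routes add.
J and K are related in two ways: half-sibs through their shared father (r = 1/4) and first cousins through their mothers (r = 1/8).
r = 1/4 + 1/8 = 0.375.

0.375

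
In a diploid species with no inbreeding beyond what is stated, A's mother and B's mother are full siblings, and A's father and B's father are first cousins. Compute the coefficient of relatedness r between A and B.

With two independent routes of shared ancestry, r is the sum of the two contributions.
A and B are related in two ways: first cousins through their mothers (r = 1/8) and second cousins through their fathers (r = 1/32).
r = 1/8 + 1/32 = 5/32 = 0.15625.

0.15625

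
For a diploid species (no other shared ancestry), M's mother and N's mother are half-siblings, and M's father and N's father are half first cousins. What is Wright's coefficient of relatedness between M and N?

Wright's path rule: contributions from independent ancestry routes add.
M and N are related in two ways: half first cousins through their mothers (r = 1/16) and half second cousins through their fathers (r = 1/64).
r = 1/16 + 1/64 = 5/64 = 0.078125.

0.078125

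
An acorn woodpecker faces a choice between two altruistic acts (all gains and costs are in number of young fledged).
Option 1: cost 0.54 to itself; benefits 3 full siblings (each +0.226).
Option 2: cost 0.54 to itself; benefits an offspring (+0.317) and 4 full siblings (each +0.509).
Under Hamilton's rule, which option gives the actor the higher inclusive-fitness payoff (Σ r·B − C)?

Option 1: r to a full sibling = 0.5.
Option 1: Σ r·B − C = (3·0.5·0.226) − 0.54 = -0.201.
Option 2: r to an offspring = 0.5.
Option 2: r to a full sibling = 0.5.
Option 2: Σ r·B − C = (1·0.5·0.317 + 4·0.5·0.509) − 0.54 = 0.6365.
Option 2 has the higher net inclusive-fitness payoff.

Option 2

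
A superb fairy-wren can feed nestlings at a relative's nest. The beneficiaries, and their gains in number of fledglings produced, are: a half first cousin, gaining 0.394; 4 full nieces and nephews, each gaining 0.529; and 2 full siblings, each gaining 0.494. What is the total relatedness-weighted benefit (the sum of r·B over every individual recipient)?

r to a half first cousin = 1/16 (half first cousins share one grandparent — one path of length 4: r = (1/2)^4 = 1/16).
r to a full niece or nephew = 1/4 (full aunt/uncle↔niece/nephew: two paths of length 3 through the shared grandparent pair: r = 2·(1/2)^3 = 1/4).
r to a full sibling = 1/2 (full sibs share both parents — two paths of length 2: r = 2·(1/2)^2 = 1/2).
Summing one r·B term per recipient: 1·0.0625·0.394 + 4·0.25·0.529 + 2·0.5·0.494 = 1.047625.

1.047625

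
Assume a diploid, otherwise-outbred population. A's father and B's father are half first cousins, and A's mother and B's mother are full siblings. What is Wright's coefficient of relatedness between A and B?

0.140625

Relatedness sums over independent paths through distinct common ancestors.
A and B are related in two ways: half second cousins through their fathers (r = 1/64) and first cousins through their mothers (r = 1/8).
r = 1/64 + 1/8 = 0.140625.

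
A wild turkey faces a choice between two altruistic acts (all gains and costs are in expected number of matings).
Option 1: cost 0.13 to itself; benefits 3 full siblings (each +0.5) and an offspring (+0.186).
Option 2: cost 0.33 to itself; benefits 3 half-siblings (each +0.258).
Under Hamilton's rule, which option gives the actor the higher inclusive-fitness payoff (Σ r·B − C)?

Option 1: r to a full sibling = 0.5.
Option 1: r to an offspring = 0.5.
Option 1: Σ r·B − C = (3·0.5·0.5 + 1·0.5·0.186) − 0.13 = 0.713.
Option 2: r to a half-sibling = 0.25.
Option 2: Σ r·B − C = (3·0.25·0.258) − 0.33 = -0.1365.
Option 1 has the higher net inclusive-fitness payoff.

Option 1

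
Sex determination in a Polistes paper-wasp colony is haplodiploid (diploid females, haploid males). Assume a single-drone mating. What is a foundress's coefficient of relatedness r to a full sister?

0.75

Haplodiploid full sisters inherit their father's entire haploid genome identically (contributing 1/2) and on average half of their mother's contribution (1/2 · 1/2 = 1/4); r = 1/2 + 1/4 = 3/4.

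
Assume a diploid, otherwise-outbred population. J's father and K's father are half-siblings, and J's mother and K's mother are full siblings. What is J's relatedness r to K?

With two independent routes of shared ancestry, r is the sum of the two contributions.
J and K are related in two ways: half first cousins through their fathers (r = 1/16) and first cousins through their mothers (r = 1/8).
r = 1/16 + 1/8 = 0.1875.

0.1875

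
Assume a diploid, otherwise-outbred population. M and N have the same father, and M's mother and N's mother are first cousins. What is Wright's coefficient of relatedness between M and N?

0.28125

Independent pedigree routes through distinct common ancestors add.
M and N are related in two ways: half-sibs through their shared father (r = 1/4) and second cousins through their mothers (r = 1/32).
r = 1/4 + 1/32 = 0.28125.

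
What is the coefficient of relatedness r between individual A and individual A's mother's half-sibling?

Each parent–offspring link contributes a factor of 1/2, and independent paths through distinct common ancestors add.
Half-aunt/uncle↔niece/nephew: one path of length 3: r = (1/2)^3 = 1/8.

0.125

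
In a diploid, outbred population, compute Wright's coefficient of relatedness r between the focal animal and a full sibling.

0.5

Each parent–offspring link contributes a factor of 1/2, and independent paths through distinct common ancestors add.
Full sibs share both parents — two paths of length 2: r = 2·(1/2)^2 = 1/2.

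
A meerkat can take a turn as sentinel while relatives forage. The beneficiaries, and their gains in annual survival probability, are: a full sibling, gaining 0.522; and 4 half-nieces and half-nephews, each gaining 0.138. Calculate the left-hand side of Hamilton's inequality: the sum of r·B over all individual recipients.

r to a full sibling = 1/2 (full sibs share both parents — two paths of length 2: r = 2·(1/2)^2 = 1/2).
r to a half-niece or half-nephew = 0.125 (half-aunt/uncle↔niece/nephew: one path of length 3: r = (1/2)^3 = 1/8).
Summing one r·B term per recipient: 1·0.5·0.522 + 4·0.125·0.138 = 0.33.

0.33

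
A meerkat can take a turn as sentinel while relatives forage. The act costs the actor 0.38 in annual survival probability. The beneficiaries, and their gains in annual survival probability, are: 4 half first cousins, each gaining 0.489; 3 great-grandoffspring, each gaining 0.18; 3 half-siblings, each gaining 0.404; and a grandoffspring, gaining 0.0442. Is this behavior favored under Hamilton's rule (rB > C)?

Yes

Hamilton's rule: the trait is favored when the sum of r·B over every recipient exceeds the actor's cost C.
r to a half first cousin = 1/16 (half first cousins share one grandparent — one path of length 4: r = (1/2)^4 = 1/16).
r to a great-grandoffspring = 0.125 (three parent–offspring links: r = (1/2)^3 = 1/8).
r to a half-sibling = 1/4 (half-sibs share one parent — one path of length 2: r = (1/2)^2 = 1/4).
r to a grandoffspring = 0.25 (two parent–offspring links: r = (1/2)^2 = 1/4).
Summing one r·B term per recipient: 4·0.0625·0.489 + 3·0.125·0.18 + 3·0.25·0.404 + 1·0.25·0.0442 = 0.5038.
0.5038 > 0.38: the indirect benefit exceeds the cost.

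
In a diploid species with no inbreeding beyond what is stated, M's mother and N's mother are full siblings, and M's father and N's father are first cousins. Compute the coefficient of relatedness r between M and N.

Relatedness sums over independent paths through distinct common ancestors.
M and N are related in two ways: first cousins through their mothers (r = 1/8) and second cousins through their fathers (r = 1/32).
r = 1/8 + 1/32 = 0.15625.

0.15625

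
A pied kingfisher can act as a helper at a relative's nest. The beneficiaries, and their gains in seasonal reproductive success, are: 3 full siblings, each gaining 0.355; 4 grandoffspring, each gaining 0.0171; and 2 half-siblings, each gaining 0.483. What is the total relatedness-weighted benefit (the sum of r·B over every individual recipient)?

0.7911

r to a full sibling = 1/2 (full sibs share both parents — two paths of length 2: r = 2·(1/2)^2 = 1/2).
r to a grandoffspring = 0.25 (two parent–offspring links: r = (1/2)^2 = 1/4).
r to a half-sibling = 1/4 (half-sibs share one parent — one path of length 2: r = (1/2)^2 = 1/4).
Summing one r·B term per recipient: 3·0.5·0.355 + 4·0.25·0.0171 + 2·0.25·0.483 = 0.7911.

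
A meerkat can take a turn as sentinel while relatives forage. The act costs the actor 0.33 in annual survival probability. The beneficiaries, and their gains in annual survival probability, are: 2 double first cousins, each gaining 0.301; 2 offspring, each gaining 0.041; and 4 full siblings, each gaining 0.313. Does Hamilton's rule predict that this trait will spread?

Hamilton's rule: the trait is favored when the sum of r·B over every recipient exceeds the actor's cost C.
r to a double first cousin = 0.25 (double first cousins share both grandparent pairs — four paths of length 4: r = 4·(1/2)^4 = 1/4).
r to an offspring = 0.5 (one parent–offspring link: r = (1/2)^1 = 1/2).
r to a full sibling = 1/2 (full sibs share both parents — two paths of length 2: r = 2·(1/2)^2 = 1/2).
Summing one r·B term per recipient: 2·0.25·0.301 + 2·0.5·0.041 + 4·0.5·0.313 = 0.8175.
0.8175 > 0.33: the indirect benefit exceeds the cost.

Yes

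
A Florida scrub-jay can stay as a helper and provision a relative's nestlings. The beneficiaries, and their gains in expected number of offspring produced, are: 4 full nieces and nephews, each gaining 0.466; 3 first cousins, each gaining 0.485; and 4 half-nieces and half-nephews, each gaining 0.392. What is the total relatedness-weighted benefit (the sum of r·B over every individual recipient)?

r to a full niece or nephew = 1/4 (full aunt/uncle↔niece/nephew: two paths of length 3 through the shared grandparent pair: r = 2·(1/2)^3 = 1/4).
r to a first cousin = 1/8 (first cousins share one grandparent pair — two paths of length 4: r = 2·(1/2)^4 = 1/8).
r to a half-niece or half-nephew = 1/8 (half-aunt/uncle↔niece/nephew: one path of length 3: r = (1/2)^3 = 1/8).
Summing one r·B term per recipient: 4·0.25·0.466 + 3·0.125·0.485 + 4·0.125·0.392 = 0.843875.

0.843875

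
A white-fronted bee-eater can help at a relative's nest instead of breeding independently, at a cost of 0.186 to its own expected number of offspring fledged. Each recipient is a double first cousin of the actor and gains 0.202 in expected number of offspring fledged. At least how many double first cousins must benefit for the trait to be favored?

r to a double first cousin = 0.25 (double first cousins share both grandparent pairs — four paths of length 4: r = 4·(1/2)^4 = 1/4).
Hamilton's rule: n·r·B > C  ⇒  n > C/(r·B) = 0.186/(0.25·0.202) = 3.683.
The smallest integer exceeding 3.683 is 4.

4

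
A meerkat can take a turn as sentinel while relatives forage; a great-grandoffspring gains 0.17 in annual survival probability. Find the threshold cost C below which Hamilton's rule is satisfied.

0.02125

r to a great-grandoffspring = 0.125 (three parent–offspring links: r = (1/2)^3 = 1/8).
Hamilton's rule: n·r·B > C, so the trait is favored while C < n·r·B = 1·0.125·0.17 = 0.02125.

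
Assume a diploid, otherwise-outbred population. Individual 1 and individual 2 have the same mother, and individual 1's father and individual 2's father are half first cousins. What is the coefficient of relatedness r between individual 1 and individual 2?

0.265625

Independent pedigree routes through distinct common ancestors add.
Individual 1 and individual 2 are related in two ways: half-sibs through their shared mother (r = 1/4) and half second cousins through their fathers (r = 1/64).
r = 1/4 + 1/64 = 17/64 = 0.265625.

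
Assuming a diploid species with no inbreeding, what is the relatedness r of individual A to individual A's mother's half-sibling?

0.125

Each parent–offspring link contributes a factor of 1/2, and independent paths through distinct common ancestors add.
Half-aunt/uncle↔niece/nephew: one path of length 3: r = (1/2)^3 = 1/8.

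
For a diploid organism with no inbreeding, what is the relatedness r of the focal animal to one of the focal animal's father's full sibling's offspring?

Each parent–offspring link contributes a factor of 1/2, and independent paths through distinct common ancestors add.
First cousins share one grandparent pair — two paths of length 4: r = 2·(1/2)^4 = 1/8.

0.125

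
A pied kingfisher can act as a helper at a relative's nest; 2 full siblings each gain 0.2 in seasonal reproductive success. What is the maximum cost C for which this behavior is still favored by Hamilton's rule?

r to a full sibling = 0.5 (full sibs share both parents — two paths of length 2: r = 2·(1/2)^2 = 1/2).
Hamilton's rule: n·r·B > C, so the trait is favored while C < n·r·B = 2·0.5·0.2 = 0.2.

0.2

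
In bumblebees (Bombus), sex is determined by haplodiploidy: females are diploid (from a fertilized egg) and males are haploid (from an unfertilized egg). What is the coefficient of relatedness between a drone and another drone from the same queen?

Haploid brothers each carry a random half of the queen's diploid genome, so on average they share half: r = 1/2.

0.5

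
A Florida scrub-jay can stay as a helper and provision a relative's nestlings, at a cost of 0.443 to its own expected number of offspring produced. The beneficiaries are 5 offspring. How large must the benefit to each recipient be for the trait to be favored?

0.1772

r to an offspring = 0.5 (one parent–offspring link: r = (1/2)^1 = 1/2).
Hamilton's rule with n recipients of equal r: n·r·B > C, so B > C/(n·r) = 0.443/(5·0.5) = 0.1772.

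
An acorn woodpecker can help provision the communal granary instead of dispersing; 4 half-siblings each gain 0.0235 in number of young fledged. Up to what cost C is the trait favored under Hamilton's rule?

r to a half-sibling = 1/4 (half-sibs share one parent — one path of length 2: r = (1/2)^2 = 1/4).
Hamilton's rule: n·r·B > C, so the trait is favored while C < n·r·B = 4·0.25·0.0235 = 0.0235.

0.0235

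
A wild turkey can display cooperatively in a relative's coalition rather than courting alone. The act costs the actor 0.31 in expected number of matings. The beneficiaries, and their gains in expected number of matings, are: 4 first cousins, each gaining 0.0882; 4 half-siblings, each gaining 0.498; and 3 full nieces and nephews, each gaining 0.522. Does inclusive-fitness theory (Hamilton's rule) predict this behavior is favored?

Hamilton's rule: the trait is favored when the sum of r·B over every recipient exceeds the actor's cost C.
r to a first cousin = 0.125 (first cousins share one grandparent pair — two paths of length 4: r = 2·(1/2)^4 = 1/8).
r to a half-sibling = 0.25 (half-sibs share one parent — one path of length 2: r = (1/2)^2 = 1/4).
r to a full niece or nephew = 1/4 (full aunt/uncle↔niece/nephew: two paths of length 3 through the shared grandparent pair: r = 2·(1/2)^3 = 1/4).
Summing one r·B term per recipient: 4·0.125·0.0882 + 4·0.25·0.498 + 3·0.25·0.522 = 0.9336.
0.9336 > 0.31: the indirect benefit exceeds the cost.

Yes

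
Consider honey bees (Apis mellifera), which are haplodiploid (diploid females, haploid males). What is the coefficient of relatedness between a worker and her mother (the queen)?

One meiotic link between diploid queen and diploid daughter: r = 1/2.

0.5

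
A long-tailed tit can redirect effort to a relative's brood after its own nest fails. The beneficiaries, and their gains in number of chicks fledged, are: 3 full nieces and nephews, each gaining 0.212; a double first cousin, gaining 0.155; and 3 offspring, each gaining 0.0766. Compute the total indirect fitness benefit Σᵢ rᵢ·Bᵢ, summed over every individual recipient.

r to a full niece or nephew = 0.25 (full aunt/uncle↔niece/nephew: two paths of length 3 through the shared grandparent pair: r = 2·(1/2)^3 = 1/4).
r to a double first cousin = 0.25 (double first cousins share both grandparent pairs — four paths of length 4: r = 4·(1/2)^4 = 1/4).
r to an offspring = 1/2 (one parent–offspring link: r = (1/2)^1 = 1/2).
Summing one r·B term per recipient: 3·0.25·0.212 + 1·0.25·0.155 + 3·0.5·0.0766 = 0.31265.

0.31265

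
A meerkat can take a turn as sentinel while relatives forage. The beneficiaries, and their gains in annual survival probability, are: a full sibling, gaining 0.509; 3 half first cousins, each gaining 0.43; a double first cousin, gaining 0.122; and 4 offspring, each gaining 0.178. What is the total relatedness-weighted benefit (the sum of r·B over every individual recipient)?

0.721625

r to a full sibling = 0.5 (full sibs share both parents — two paths of length 2: r = 2·(1/2)^2 = 1/2).
r to a half first cousin = 1/16 (half first cousins share one grandparent — one path of length 4: r = (1/2)^4 = 1/16).
r to a double first cousin = 0.25 (double first cousins share both grandparent pairs — four paths of length 4: r = 4·(1/2)^4 = 1/4).
r to an offspring = 0.5 (one parent–offspring link: r = (1/2)^1 = 1/2).
Summing one r·B term per recipient: 1·0.5·0.509 + 3·0.0625·0.43 + 1·0.25·0.122 + 4·0.5·0.178 = 0.721625.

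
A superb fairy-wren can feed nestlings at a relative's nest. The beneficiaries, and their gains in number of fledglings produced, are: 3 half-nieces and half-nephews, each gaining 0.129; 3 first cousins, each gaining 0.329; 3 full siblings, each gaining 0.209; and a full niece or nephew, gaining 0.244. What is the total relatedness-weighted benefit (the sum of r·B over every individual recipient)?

0.54625

r to a half-niece or half-nephew = 0.125 (half-aunt/uncle↔niece/nephew: one path of length 3: r = (1/2)^3 = 1/8).
r to a first cousin = 1/8 (first cousins share one grandparent pair — two paths of length 4: r = 2·(1/2)^4 = 1/8).
r to a full sibling = 0.5 (full sibs share both parents — two paths of length 2: r = 2·(1/2)^2 = 1/2).
r to a full niece or nephew = 1/4 (full aunt/uncle↔niece/nephew: two paths of length 3 through the shared grandparent pair: r = 2·(1/2)^3 = 1/4).
Summing one r·B term per recipient: 3·0.125·0.129 + 3·0.125·0.329 + 3·0.5·0.209 + 1·0.25·0.244 = 0.54625.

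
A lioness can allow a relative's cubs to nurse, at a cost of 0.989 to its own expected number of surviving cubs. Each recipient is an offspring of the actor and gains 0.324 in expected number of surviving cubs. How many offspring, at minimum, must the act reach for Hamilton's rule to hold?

7

r to an offspring = 0.5 (one parent–offspring link: r = (1/2)^1 = 1/2).
Hamilton's rule: n·r·B > C  ⇒  n > C/(r·B) = 0.989/(0.5·0.324) = 6.105.
The smallest integer exceeding 6.105 is 7.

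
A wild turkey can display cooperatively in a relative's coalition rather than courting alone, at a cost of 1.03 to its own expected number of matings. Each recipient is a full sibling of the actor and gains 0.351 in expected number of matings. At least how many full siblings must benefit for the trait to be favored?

6

r to a full sibling = 1/2 (full sibs share both parents — two paths of length 2: r = 2·(1/2)^2 = 1/2).
Hamilton's rule: n·r·B > C  ⇒  n > C/(r·B) = 1.03/(0.5·0.351) = 5.869.
The smallest integer exceeding 5.869 is 6.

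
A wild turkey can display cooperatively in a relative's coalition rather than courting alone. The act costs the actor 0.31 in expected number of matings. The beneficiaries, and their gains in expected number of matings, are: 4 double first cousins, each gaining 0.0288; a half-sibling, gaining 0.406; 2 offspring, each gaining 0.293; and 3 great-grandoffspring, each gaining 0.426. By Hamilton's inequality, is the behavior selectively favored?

Hamilton's rule: the trait is favored when the sum of r·B over every recipient exceeds the actor's cost C.
r to a double first cousin = 1/4 (double first cousins share both grandparent pairs — four paths of length 4: r = 4·(1/2)^4 = 1/4).
r to a half-sibling = 1/4 (half-sibs share one parent — one path of length 2: r = (1/2)^2 = 1/4).
r to an offspring = 0.5 (one parent–offspring link: r = (1/2)^1 = 1/2).
r to a great-grandoffspring = 1/8 (three parent–offspring links: r = (1/2)^3 = 1/8).
Summing one r·B term per recipient: 4·0.25·0.0288 + 1·0.25·0.406 + 2·0.5·0.293 + 3·0.125·0.426 = 0.58305.
0.58305 > 0.31: the indirect benefit exceeds the cost.

Yes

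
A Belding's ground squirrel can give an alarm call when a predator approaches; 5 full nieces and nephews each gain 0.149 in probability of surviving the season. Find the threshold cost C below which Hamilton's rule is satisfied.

0.18625

r to a full niece or nephew = 1/4 (full aunt/uncle↔niece/nephew: two paths of length 3 through the shared grandparent pair: r = 2·(1/2)^3 = 1/4).
Hamilton's rule: n·r·B > C, so the trait is favored while C < n·r·B = 5·0.25·0.149 = 0.18625.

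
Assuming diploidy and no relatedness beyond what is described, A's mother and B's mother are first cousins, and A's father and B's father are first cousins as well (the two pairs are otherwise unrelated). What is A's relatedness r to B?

Independent pedigree routes through distinct common ancestors add.
A and B are related in two ways: second cousins through their mothers (r = 1/32) and second cousins through their fathers (r = 1/32).
r = 1/32 + 1/32 = 1/16 = 0.0625.

0.0625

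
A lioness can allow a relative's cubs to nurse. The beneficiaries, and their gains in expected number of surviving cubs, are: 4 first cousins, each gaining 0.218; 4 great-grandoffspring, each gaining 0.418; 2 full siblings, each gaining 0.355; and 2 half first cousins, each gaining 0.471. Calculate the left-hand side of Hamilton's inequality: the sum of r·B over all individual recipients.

r to a first cousin = 0.125 (first cousins share one grandparent pair — two paths of length 4: r = 2·(1/2)^4 = 1/8).
r to a great-grandoffspring = 1/8 (three parent–offspring links: r = (1/2)^3 = 1/8).
r to a full sibling = 1/2 (full sibs share both parents — two paths of length 2: r = 2·(1/2)^2 = 1/2).
r to a half first cousin = 1/16 (half first cousins share one grandparent — one path of length 4: r = (1/2)^4 = 1/16).
Summing one r·B term per recipient: 4·0.125·0.218 + 4·0.125·0.418 + 2·0.5·0.355 + 2·0.0625·0.471 = 0.731875.

0.731875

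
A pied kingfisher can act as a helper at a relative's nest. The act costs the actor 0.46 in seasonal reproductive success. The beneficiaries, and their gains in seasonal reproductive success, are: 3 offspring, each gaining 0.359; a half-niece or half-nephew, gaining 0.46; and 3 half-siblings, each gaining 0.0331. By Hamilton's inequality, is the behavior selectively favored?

Yes

Hamilton's rule: the trait is favored when the sum of r·B over every recipient exceeds the actor's cost C.
r to an offspring = 1/2 (one parent–offspring link: r = (1/2)^1 = 1/2).
r to a half-niece or half-nephew = 1/8 (half-aunt/uncle↔niece/nephew: one path of length 3: r = (1/2)^3 = 1/8).
r to a half-sibling = 1/4 (half-sibs share one parent — one path of length 2: r = (1/2)^2 = 1/4).
Summing one r·B term per recipient: 3·0.5·0.359 + 1·0.125·0.46 + 3·0.25·0.0331 = 0.620825.
0.620825 > 0.46: the indirect benefit exceeds the cost.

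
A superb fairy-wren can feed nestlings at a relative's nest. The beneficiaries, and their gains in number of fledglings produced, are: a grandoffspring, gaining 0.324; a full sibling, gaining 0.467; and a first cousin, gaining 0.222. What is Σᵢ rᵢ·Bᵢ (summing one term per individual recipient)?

r to a grandoffspring = 1/4 (two parent–offspring links: r = (1/2)^2 = 1/4).
r to a full sibling = 1/2 (full sibs share both parents — two paths of length 2: r = 2·(1/2)^2 = 1/2).
r to a first cousin = 1/8 (first cousins share one grandparent pair — two paths of length 4: r = 2·(1/2)^4 = 1/8).
Summing one r·B term per recipient: 1·0.25·0.324 + 1·0.5·0.467 + 1·0.125·0.222 = 0.34225.

0.34225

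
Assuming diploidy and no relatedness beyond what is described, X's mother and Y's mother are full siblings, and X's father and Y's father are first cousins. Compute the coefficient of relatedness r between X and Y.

0.15625

Independent pedigree routes through distinct common ancestors add.
X and Y are related in two ways: first cousins through their mothers (r = 1/8) and second cousins through their fathers (r = 1/32).
r = 1/8 + 1/32 = 0.15625.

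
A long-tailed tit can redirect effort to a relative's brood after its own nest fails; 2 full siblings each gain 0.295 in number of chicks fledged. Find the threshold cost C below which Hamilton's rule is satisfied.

0.295

r to a full sibling = 1/2 (full sibs share both parents — two paths of length 2: r = 2·(1/2)^2 = 1/2).
Hamilton's rule: n·r·B > C, so the trait is favored while C < n·r·B = 2·0.5·0.295 = 0.295.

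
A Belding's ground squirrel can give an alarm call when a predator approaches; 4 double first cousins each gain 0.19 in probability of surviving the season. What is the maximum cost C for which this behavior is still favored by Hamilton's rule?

r to a double first cousin = 0.25 (double first cousins share both grandparent pairs — four paths of length 4: r = 4·(1/2)^4 = 1/4).
Hamilton's rule: n·r·B > C, so the trait is favored while C < n·r·B = 4·0.25·0.19 = 0.19.

0.19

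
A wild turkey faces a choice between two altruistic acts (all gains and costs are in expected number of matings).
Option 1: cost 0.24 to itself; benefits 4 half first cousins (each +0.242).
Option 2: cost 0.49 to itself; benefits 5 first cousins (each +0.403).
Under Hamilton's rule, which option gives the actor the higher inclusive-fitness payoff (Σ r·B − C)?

Option 1: r to a half first cousin = 0.0625.
Option 1: Σ r·B − C = (4·0.0625·0.242) − 0.24 = -0.1795.
Option 2: r to a first cousin = 0.125.
Option 2: Σ r·B − C = (5·0.125·0.403) − 0.49 = -0.238125.
Option 1 has the higher net inclusive-fitness payoff.

Option 1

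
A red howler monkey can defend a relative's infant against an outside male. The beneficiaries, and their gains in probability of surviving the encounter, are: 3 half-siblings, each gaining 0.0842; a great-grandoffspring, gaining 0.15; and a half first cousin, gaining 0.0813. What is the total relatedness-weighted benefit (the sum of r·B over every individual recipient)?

r to a half-sibling = 0.25 (half-sibs share one parent — one path of length 2: r = (1/2)^2 = 1/4).
r to a great-grandoffspring = 0.125 (three parent–offspring links: r = (1/2)^3 = 1/8).
r to a half first cousin = 1/16 (half first cousins share one grandparent — one path of length 4: r = (1/2)^4 = 1/16).
Summing one r·B term per recipient: 3·0.25·0.0842 + 1·0.125·0.15 + 1·0.0625·0.0813 = 0.08698125.

0.08698125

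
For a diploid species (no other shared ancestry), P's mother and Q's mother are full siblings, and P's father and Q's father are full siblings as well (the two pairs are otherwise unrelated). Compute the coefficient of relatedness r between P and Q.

0.25

Relatedness sums over independent paths through distinct common ancestors.
P and Q are related in two ways: first cousins through their mothers (r = 1/8) and first cousins through their fathers (r = 1/8) — i.e. double first cousins.
r = 1/8 + 1/8 = 1/4 = 0.25.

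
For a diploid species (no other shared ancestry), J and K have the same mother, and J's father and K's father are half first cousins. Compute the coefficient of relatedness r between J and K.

0.265625

Independent pedigree routes through distinct common ancestors add.
J and K are related in two ways: half-sibs through their shared mother (r = 1/4) and half second cousins through their fathers (r = 1/64).
r = 1/4 + 1/64 = 0.265625.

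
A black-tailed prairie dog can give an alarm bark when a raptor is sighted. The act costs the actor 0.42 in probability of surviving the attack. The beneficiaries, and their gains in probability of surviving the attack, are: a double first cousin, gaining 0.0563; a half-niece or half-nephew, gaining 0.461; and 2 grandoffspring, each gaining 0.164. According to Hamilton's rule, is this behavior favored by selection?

No

Hamilton's rule: the trait is favored when the sum of r·B over every recipient exceeds the actor's cost C.
r to a double first cousin = 0.25 (double first cousins share both grandparent pairs — four paths of length 4: r = 4·(1/2)^4 = 1/4).
r to a half-niece or half-nephew = 0.125 (half-aunt/uncle↔niece/nephew: one path of length 3: r = (1/2)^3 = 1/8).
r to a grandoffspring = 1/4 (two parent–offspring links: r = (1/2)^2 = 1/4).
Summing one r·B term per recipient: 1·0.25·0.0563 + 1·0.125·0.461 + 2·0.25·0.164 = 0.1537.
0.1537 < 0.42: the indirect benefit is less than the cost.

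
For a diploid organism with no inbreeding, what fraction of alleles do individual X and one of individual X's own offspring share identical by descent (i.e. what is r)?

0.5

Each parent–offspring link contributes a factor of 1/2, and independent paths through distinct common ancestors add.
One parent–offspring link: r = (1/2)^1 = 1/2.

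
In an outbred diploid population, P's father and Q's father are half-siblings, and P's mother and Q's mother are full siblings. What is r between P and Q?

With two independent routes of shared ancestry, r is the sum of the two contributions.
P and Q are related in two ways: half first cousins through their fathers (r = 1/16) and first cousins through their mothers (r = 1/8).
r = 1/16 + 1/8 = 0.1875.

0.1875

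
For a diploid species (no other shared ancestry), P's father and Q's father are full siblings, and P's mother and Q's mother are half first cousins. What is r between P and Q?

0.140625

Independent pedigree routes through distinct common ancestors add.
P and Q are related in two ways: first cousins through their fathers (r = 1/8) and half second cousins through their mothers (r = 1/64).
r = 1/8 + 1/64 = 9/64 = 0.140625.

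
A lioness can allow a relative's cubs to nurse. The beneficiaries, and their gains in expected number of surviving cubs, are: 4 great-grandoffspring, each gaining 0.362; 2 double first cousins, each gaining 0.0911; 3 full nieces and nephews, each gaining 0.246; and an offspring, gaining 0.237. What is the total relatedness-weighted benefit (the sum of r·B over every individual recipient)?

0.52955

r to a great-grandoffspring = 0.125 (three parent–offspring links: r = (1/2)^3 = 1/8).
r to a double first cousin = 1/4 (double first cousins share both grandparent pairs — four paths of length 4: r = 4·(1/2)^4 = 1/4).
r to a full niece or nephew = 1/4 (full aunt/uncle↔niece/nephew: two paths of length 3 through the shared grandparent pair: r = 2·(1/2)^3 = 1/4).
r to an offspring = 1/2 (one parent–offspring link: r = (1/2)^1 = 1/2).
Summing one r·B term per recipient: 4·0.125·0.362 + 2·0.25·0.0911 + 3·0.25·0.246 + 1·0.5·0.237 = 0.52955.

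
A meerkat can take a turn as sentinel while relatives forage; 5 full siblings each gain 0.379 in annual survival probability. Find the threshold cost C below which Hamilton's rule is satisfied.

0.9475

r to a full sibling = 1/2 (full sibs share both parents — two paths of length 2: r = 2·(1/2)^2 = 1/2).
Hamilton's rule: n·r·B > C, so the trait is favored while C < n·r·B = 5·0.5·0.379 = 0.9475.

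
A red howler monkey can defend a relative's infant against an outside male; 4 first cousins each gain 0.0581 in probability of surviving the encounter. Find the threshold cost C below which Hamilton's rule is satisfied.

r to a first cousin = 0.125 (first cousins share one grandparent pair — two paths of length 4: r = 2·(1/2)^4 = 1/8).
Hamilton's rule: n·r·B > C, so the trait is favored while C < n·r·B = 4·0.125·0.0581 = 0.02905.

0.02905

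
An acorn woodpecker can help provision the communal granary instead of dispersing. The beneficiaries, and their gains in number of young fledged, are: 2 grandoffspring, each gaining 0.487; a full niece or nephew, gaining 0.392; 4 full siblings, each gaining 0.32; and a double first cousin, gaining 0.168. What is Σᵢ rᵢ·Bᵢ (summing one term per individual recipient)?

1.0235

r to a grandoffspring = 0.25 (two parent–offspring links: r = (1/2)^2 = 1/4).
r to a full niece or nephew = 1/4 (full aunt/uncle↔niece/nephew: two paths of length 3 through the shared grandparent pair: r = 2·(1/2)^3 = 1/4).
r to a full sibling = 0.5 (full sibs share both parents — two paths of length 2: r = 2·(1/2)^2 = 1/2).
r to a double first cousin = 0.25 (double first cousins share both grandparent pairs — four paths of length 4: r = 4·(1/2)^4 = 1/4).
Summing one r·B term per recipient: 2·0.25·0.487 + 1·0.25·0.392 + 4·0.5·0.32 + 1·0.25·0.168 = 1.0235.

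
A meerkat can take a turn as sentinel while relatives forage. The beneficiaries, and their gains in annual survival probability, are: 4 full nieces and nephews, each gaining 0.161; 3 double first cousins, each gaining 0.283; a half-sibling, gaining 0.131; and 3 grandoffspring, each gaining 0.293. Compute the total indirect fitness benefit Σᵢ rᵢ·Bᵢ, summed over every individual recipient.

0.62575

r to a full niece or nephew = 1/4 (full aunt/uncle↔niece/nephew: two paths of length 3 through the shared grandparent pair: r = 2·(1/2)^3 = 1/4).
r to a double first cousin = 0.25 (double first cousins share both grandparent pairs — four paths of length 4: r = 4·(1/2)^4 = 1/4).
r to a half-sibling = 0.25 (half-sibs share one parent — one path of length 2: r = (1/2)^2 = 1/4).
r to a grandoffspring = 1/4 (two parent–offspring links: r = (1/2)^2 = 1/4).
Summing one r·B term per recipient: 4·0.25·0.161 + 3·0.25·0.283 + 1·0.25·0.131 + 3·0.25·0.293 = 0.62575.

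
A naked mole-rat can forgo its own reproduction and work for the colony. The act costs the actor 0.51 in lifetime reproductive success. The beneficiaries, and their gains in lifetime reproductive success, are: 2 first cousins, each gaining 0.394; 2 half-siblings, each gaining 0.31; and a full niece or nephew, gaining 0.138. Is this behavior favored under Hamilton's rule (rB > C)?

Hamilton's rule: the trait is favored when the sum of r·B over every recipient exceeds the actor's cost C.
r to a first cousin = 0.125 (first cousins share one grandparent pair — two paths of length 4: r = 2·(1/2)^4 = 1/8).
r to a half-sibling = 0.25 (half-sibs share one parent — one path of length 2: r = (1/2)^2 = 1/4).
r to a full niece or nephew = 0.25 (full aunt/uncle↔niece/nephew: two paths of length 3 through the shared grandparent pair: r = 2·(1/2)^3 = 1/4).
Summing one r·B term per recipient: 2·0.125·0.394 + 2·0.25·0.31 + 1·0.25·0.138 = 0.288.
0.288 < 0.51: the indirect benefit is less than the cost.

No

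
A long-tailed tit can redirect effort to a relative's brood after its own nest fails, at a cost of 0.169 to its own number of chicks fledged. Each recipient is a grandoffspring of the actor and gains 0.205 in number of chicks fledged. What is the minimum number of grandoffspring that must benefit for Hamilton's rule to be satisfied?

4

r to a grandoffspring = 0.25 (two parent–offspring links: r = (1/2)^2 = 1/4).
Hamilton's rule: n·r·B > C  ⇒  n > C/(r·B) = 0.169/(0.25·0.205) = 3.298.
The smallest integer exceeding 3.298 is 4.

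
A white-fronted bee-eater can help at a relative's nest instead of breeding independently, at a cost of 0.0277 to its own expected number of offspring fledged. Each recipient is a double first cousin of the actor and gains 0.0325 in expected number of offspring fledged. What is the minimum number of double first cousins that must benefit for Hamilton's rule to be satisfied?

r to a double first cousin = 0.25 (double first cousins share both grandparent pairs — four paths of length 4: r = 4·(1/2)^4 = 1/4).
Hamilton's rule: n·r·B > C  ⇒  n > C/(r·B) = 0.0277/(0.25·0.0325) = 3.409.
The smallest integer exceeding 3.409 is 4.

4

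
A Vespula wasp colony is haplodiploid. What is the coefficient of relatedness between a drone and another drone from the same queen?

0.5

Haploid brothers each carry a random half of the queen's diploid genome, so on average they share half: r = 1/2.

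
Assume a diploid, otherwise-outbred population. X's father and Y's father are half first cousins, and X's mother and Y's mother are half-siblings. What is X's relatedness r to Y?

0.078125

Wright's path rule: contributions from independent ancestry routes add.
X and Y are related in two ways: half second cousins through their fathers (r = 1/64) and half first cousins through their mothers (r = 1/16).
r = 1/64 + 1/16 = 5/64 = 0.078125.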